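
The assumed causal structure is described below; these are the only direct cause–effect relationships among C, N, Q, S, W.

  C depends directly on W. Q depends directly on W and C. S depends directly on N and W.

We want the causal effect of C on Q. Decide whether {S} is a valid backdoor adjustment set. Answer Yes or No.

Backdoor paths from C to Q (paths whose first edge points into C):
  P1: C <- W -> Q
Condition 1 (no descendant of C in the set): holds — descendants of C are {Q}; none are in {S}.
Condition 2 (every backdoor path blocked by {S}):
  P1: open — no interior node is in the conditioning set.
{S} does not satisfy the backdoor criterion.

No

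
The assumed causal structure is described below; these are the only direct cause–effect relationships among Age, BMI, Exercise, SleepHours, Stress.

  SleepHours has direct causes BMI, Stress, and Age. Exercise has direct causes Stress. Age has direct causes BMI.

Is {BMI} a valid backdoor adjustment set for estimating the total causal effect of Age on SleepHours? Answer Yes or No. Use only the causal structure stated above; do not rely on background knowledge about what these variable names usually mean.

Backdoor paths from Age to SleepHours (paths whose first edge points into Age):
  P1: Age <- BMI -> SleepHours
Condition 1 (no descendant of Age in the set): holds — descendants of Age are {SleepHours}; none are in {BMI}.
Condition 2 (every backdoor path blocked by {BMI}):
  P1: blocked at fork node BMI ∈ conditioning set.
{BMI} satisfies the backdoor criterion.

Yes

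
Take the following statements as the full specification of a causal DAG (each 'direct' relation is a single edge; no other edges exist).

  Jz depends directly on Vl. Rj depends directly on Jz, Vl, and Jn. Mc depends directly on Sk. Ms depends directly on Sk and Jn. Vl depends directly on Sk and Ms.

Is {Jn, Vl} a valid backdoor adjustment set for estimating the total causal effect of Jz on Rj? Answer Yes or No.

Yes

Backdoor paths from Jz to Rj (paths whose first edge points into Jz):
  P1: Jz <- Vl <- Sk -> Ms <- Jn -> Rj
  P2: Jz <- Vl <- Ms <- Jn -> Rj
  P3: Jz <- Vl -> Rj
Condition 1 (no descendant of Jz in the set): holds — descendants of Jz are {Rj}; none are in {Jn, Vl}.
Condition 2 (every backdoor path blocked by {Jn, Vl}):
  P1: blocked at chain node Vl ∈ conditioning set.
  P2: blocked at chain node Vl ∈ conditioning set.
  P3: blocked at fork node Vl ∈ conditioning set.
{Jn, Vl} satisfies the backdoor criterion.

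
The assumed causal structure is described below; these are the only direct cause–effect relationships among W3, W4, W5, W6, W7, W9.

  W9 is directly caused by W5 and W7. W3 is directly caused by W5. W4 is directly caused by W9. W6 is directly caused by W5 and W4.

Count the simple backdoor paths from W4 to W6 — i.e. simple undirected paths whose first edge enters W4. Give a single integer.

A backdoor path from W4 to W6 is any simple undirected path whose first edge points into W4 (i.e. leaves W4 via a parent).
Parents of W4: {W9}.
Enumerating:
  P1: W4 <- W9 <- W5 -> W6
That exhausts the simple backdoor paths. Count: 1.

1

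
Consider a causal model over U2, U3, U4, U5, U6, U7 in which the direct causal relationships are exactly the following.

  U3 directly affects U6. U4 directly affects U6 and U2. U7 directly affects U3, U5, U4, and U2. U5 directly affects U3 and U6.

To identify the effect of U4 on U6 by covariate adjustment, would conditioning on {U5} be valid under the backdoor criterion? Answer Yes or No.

No

Backdoor paths from U4 to U6 (paths whose first edge points into U4):
  P1: U4 <- U7 -> U5 -> U3 -> U6
  P2: U4 <- U7 -> U5 -> U6
  P3: U4 <- U7 -> U3 <- U5 -> U6
  P4: U4 <- U7 -> U3 -> U6
Condition 1 (no descendant of U4 in the set): holds — descendants of U4 are {U2, U6}; none are in {U5}.
Condition 2 (every backdoor path blocked by {U5}):
  P1: blocked at chain node U5 ∈ conditioning set.
  P2: blocked at chain node U5 ∈ conditioning set.
  P3: blocked at collider U3 (neither it nor any descendant is in the conditioning set).
  P4: open — no interior node is in the conditioning set.
{U5} does not satisfy the backdoor criterion.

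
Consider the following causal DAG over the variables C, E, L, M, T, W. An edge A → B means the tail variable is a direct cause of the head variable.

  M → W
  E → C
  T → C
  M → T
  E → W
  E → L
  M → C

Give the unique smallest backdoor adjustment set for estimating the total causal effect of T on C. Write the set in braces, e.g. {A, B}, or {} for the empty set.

Variables eligible for adjustment (non-descendants of T, excluding T and C): {E, L, M, W}.
Backdoor paths from T to C:
  P1: T <- M -> C
  P2: T <- M -> W <- E -> C
The empty set is not sufficient: P1 (T <- M -> C) has no collider blocking it and no conditioned non-collider, so it is open.
Try {M}:
  P1: blocked at fork node M ∈ conditioning set.
  P2: blocked at fork node M ∈ conditioning set.
{M} contains no descendant of T and blocks every backdoor path.
No other singleton works — e.g. {E} leaves P1 open — so {M} is the unique smallest valid adjustment set.

{M}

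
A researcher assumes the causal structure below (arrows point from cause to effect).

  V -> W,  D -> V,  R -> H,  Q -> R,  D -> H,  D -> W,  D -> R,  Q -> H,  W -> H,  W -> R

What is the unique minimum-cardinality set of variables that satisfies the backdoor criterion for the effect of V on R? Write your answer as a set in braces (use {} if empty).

{D}

Variables eligible for adjustment (non-descendants of V, excluding V and R): {D, Q}.
Backdoor paths from V to R:
  P1: V <- D -> W -> R
  P2: V <- D -> W -> H <- Q -> R
  P3: V <- D -> W -> H <- R
  P4: V <- D -> R
  P5: V <- D -> H <- W -> R
  P6: V <- D -> H <- Q -> R
  P7: V <- D -> H <- R
The empty set is not sufficient: P1 (V <- D -> W -> R) has no collider blocking it and no conditioned non-collider, so it is open.
Try {D}:
  P1: blocked at fork node D ∈ conditioning set.
  P2: blocked at fork node D ∈ conditioning set.
  P3: blocked at fork node D ∈ conditioning set.
  P4: blocked at fork node D ∈ conditioning set.
  P5: blocked at fork node D ∈ conditioning set.
  P6: blocked at fork node D ∈ conditioning set.
  P7: blocked at fork node D ∈ conditioning set.
{D} contains no descendant of V and blocks every backdoor path.
No other singleton works — e.g. {Q} leaves P1 open — so {D} is the unique smallest valid adjustment set.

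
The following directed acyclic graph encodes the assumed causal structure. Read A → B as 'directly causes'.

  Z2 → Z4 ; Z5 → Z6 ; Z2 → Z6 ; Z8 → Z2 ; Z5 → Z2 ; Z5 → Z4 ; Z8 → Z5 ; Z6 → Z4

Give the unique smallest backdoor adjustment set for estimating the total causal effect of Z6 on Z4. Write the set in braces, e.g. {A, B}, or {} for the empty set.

Variables eligible for adjustment (non-descendants of Z6, excluding Z6 and Z4): {Z2, Z5, Z8}.
Backdoor paths from Z6 to Z4:
  P1: Z6 <- Z5 <- Z8 -> Z2 -> Z4
  P2: Z6 <- Z5 -> Z2 -> Z4
  P3: Z6 <- Z5 -> Z4
  P4: Z6 <- Z2 <- Z8 -> Z5 -> Z4
  P5: Z6 <- Z2 <- Z5 -> Z4
  P6: Z6 <- Z2 -> Z4
The empty set is not sufficient: P1 (Z6 <- Z5 <- Z8 -> Z2 -> Z4) has no collider blocking it and no conditioned non-collider, so it is open.
Try {Z2, Z5}:
  P1: blocked at chain node Z5 ∈ conditioning set.
  P2: blocked at fork node Z5 ∈ conditioning set.
  P3: blocked at fork node Z5 ∈ conditioning set.
  P4: blocked at chain node Z2 ∈ conditioning set.
  P5: blocked at chain node Z2 ∈ conditioning set.
  P6: blocked at fork node Z2 ∈ conditioning set.
{Z2, Z5} contains no descendant of Z6 and blocks every backdoor path.
Every element of {Z2, Z5} is needed (dropping Z2 leaves P6 open; dropping Z5 leaves P3 open), so no proper subset is valid.
Among all size-2 subsets of the eligible variables, only {Z2, Z5} blocks every backdoor path, so it is the unique smallest valid adjustment set.

{Z2, Z5}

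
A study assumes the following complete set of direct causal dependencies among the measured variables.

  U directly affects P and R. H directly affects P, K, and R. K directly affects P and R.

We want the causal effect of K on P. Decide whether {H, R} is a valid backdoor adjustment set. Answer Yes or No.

Backdoor paths from K to P (paths whose first edge points into K):
  P1: K <- H -> R <- U -> P
  P2: K <- H -> P
Condition 1 (no descendant of K in the set): FAILS — R is a descendant of K.
Condition 2 (every backdoor path blocked by {H, R}):
  P1: blocked at fork node H ∈ conditioning set.
  P2: blocked at fork node H ∈ conditioning set.
{H, R} does not satisfy the backdoor criterion.

No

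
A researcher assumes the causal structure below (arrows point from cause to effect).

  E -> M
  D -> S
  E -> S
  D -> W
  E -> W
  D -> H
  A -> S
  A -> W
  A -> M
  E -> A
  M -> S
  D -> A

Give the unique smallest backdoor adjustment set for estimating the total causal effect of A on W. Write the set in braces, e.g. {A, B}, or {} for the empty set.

{D, E}

Variables eligible for adjustment (non-descendants of A, excluding A and W): {D, E, H}.
Backdoor paths from A to W:
  P1: A <- D -> W
  P2: A <- D -> S <- E -> W
  P3: A <- D -> S <- M <- E -> W
  P4: A <- E -> M -> S <- D -> W
  P5: A <- E -> W
  P6: A <- E -> S <- D -> W
The empty set is not sufficient: P1 (A <- D -> W) has no collider blocking it and no conditioned non-collider, so it is open.
Try {D, E}:
  P1: blocked at fork node D ∈ conditioning set.
  P2: blocked at fork node D ∈ conditioning set.
  P3: blocked at fork node D ∈ conditioning set.
  P4: blocked at fork node E ∈ conditioning set.
  P5: blocked at fork node E ∈ conditioning set.
  P6: blocked at fork node E ∈ conditioning set.
{D, E} contains no descendant of A and blocks every backdoor path.
Every element of {D, E} is needed (dropping D leaves P1 open; dropping E leaves P5 open), so no proper subset is valid.
Among all size-2 subsets of the eligible variables, only {D, E} blocks every backdoor path, so it is the unique smallest valid adjustment set.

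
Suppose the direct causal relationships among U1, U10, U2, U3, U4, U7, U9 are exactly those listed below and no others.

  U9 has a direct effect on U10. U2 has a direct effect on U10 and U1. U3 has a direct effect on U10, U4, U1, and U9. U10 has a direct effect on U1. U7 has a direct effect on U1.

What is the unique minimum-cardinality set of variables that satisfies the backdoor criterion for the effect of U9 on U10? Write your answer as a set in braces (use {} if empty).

Variables eligible for adjustment (non-descendants of U9, excluding U9 and U10): {U2, U3, U4, U7}.
Backdoor paths from U9 to U10:
  P1: U9 <- U3 -> U10
  P2: U9 <- U3 -> U1 <- U2 -> U10
  P3: U9 <- U3 -> U1 <- U10
The empty set is not sufficient: P1 (U9 <- U3 -> U10) has no collider blocking it and no conditioned non-collider, so it is open.
Try {U3}:
  P1: blocked at fork node U3 ∈ conditioning set.
  P2: blocked at fork node U3 ∈ conditioning set.
  P3: blocked at fork node U3 ∈ conditioning set.
{U3} contains no descendant of U9 and blocks every backdoor path.
No other singleton works — e.g. {U2} leaves P1 open — so {U3} is the unique smallest valid adjustment set.

{U3}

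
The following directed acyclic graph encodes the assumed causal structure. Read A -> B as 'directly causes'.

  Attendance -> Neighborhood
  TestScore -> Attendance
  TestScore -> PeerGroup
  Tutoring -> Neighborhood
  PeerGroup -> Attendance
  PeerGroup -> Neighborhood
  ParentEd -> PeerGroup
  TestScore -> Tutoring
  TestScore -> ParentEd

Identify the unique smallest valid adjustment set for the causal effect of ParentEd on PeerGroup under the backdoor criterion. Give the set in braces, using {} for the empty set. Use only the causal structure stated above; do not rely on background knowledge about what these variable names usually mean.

Variables eligible for adjustment (non-descendants of ParentEd, excluding ParentEd and PeerGroup): {TestScore, Tutoring}.
Backdoor paths from ParentEd to PeerGroup:
  P1: ParentEd <- TestScore -> PeerGroup
  P2: ParentEd <- TestScore -> Tutoring -> Neighborhood <- PeerGroup
  P3: ParentEd <- TestScore -> Tutoring -> Neighborhood <- Attendance <- PeerGroup
  P4: ParentEd <- TestScore -> Attendance <- PeerGroup
  P5: ParentEd <- TestScore -> Attendance -> Neighborhood <- PeerGroup
The empty set is not sufficient: P1 (ParentEd <- TestScore -> PeerGroup) has no collider blocking it and no conditioned non-collider, so it is open.
Try {TestScore}:
  P1: blocked at fork node TestScore ∈ conditioning set.
  P2: blocked at fork node TestScore ∈ conditioning set.
  P3: blocked at fork node TestScore ∈ conditioning set.
  P4: blocked at fork node TestScore ∈ conditioning set.
  P5: blocked at fork node TestScore ∈ conditioning set.
{TestScore} contains no descendant of ParentEd and blocks every backdoor path.
No other singleton works — e.g. {Tutoring} leaves P1 open — so {TestScore} is the unique smallest valid adjustment set.

{TestScore}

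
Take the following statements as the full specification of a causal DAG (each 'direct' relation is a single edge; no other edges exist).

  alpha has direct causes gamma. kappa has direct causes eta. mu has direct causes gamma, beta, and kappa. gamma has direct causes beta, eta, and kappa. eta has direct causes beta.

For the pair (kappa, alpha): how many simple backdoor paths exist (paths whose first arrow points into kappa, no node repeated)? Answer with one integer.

A backdoor path from kappa to alpha is any simple undirected path whose first edge points into kappa (i.e. leaves kappa via a parent).
Parents of kappa: {eta}.
Enumerating:
  P1: kappa <- eta <- beta -> gamma -> alpha
  P2: kappa <- eta <- beta -> mu <- gamma -> alpha
  P3: kappa <- eta -> gamma -> alpha
That exhausts the simple backdoor paths. Count: 3.

3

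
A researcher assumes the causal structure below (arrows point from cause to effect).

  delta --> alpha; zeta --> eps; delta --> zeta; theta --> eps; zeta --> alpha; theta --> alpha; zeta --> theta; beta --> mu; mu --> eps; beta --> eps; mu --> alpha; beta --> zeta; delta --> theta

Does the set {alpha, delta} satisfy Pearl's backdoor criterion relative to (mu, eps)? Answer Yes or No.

No

Backdoor paths from mu to eps (paths whose first edge points into mu):
  P1: mu <- beta -> zeta <- delta -> theta -> eps
  P2: mu <- beta -> zeta <- delta -> alpha <- theta -> eps
  P3: mu <- beta -> zeta -> theta -> eps
  P4: mu <- beta -> zeta -> alpha <- delta -> theta -> eps
  P5: mu <- beta -> zeta -> alpha <- theta -> eps
  P6: mu <- beta -> zeta -> eps
  P7: mu <- beta -> eps
Condition 1 (no descendant of mu in the set): FAILS — alpha is a descendant of mu.
Condition 2 (every backdoor path blocked by {alpha, delta}):
  P1: blocked at fork node delta ∈ conditioning set.
  P2: blocked at fork node delta ∈ conditioning set.
  P3: open — no interior node is in the conditioning set.
  P4: blocked at fork node delta ∈ conditioning set.
  P5: open — collider(s) alpha are conditioned on (or have a conditioned descendant) and no non-collider on the path is in the set.
  P6: open — no interior node is in the conditioning set.
  P7: open — no interior node is in the conditioning set.
{alpha, delta} does not satisfy the backdoor criterion.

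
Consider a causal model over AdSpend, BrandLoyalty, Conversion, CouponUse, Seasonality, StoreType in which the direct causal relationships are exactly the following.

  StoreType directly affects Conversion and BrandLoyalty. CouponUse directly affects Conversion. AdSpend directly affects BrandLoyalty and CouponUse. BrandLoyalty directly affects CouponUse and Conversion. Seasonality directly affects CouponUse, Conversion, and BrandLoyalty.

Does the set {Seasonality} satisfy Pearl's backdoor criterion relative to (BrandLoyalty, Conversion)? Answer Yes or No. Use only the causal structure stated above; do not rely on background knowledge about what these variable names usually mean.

No

Backdoor paths from BrandLoyalty to Conversion (paths whose first edge points into BrandLoyalty):
  P1: BrandLoyalty <- Seasonality -> CouponUse -> Conversion
  P2: BrandLoyalty <- Seasonality -> Conversion
  P3: BrandLoyalty <- AdSpend -> CouponUse <- Seasonality -> Conversion
  P4: BrandLoyalty <- AdSpend -> CouponUse -> Conversion
  P5: BrandLoyalty <- StoreType -> Conversion
Condition 1 (no descendant of BrandLoyalty in the set): holds — descendants of BrandLoyalty are {Conversion, CouponUse}; none are in {Seasonality}.
Condition 2 (every backdoor path blocked by {Seasonality}):
  P1: blocked at fork node Seasonality ∈ conditioning set.
  P2: blocked at fork node Seasonality ∈ conditioning set.
  P3: blocked at collider CouponUse (neither it nor any descendant is in the conditioning set).
  P4: open — no interior node is in the conditioning set.
  P5: open — no interior node is in the conditioning set.
{Seasonality} does not satisfy the backdoor criterion.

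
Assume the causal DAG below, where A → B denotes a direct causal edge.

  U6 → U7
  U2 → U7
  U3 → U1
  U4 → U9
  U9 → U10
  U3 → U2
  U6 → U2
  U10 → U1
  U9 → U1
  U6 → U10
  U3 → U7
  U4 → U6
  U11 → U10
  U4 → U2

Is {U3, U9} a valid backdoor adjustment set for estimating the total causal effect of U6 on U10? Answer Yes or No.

Backdoor paths from U6 to U10 (paths whose first edge points into U6):
  P1: U6 <- U4 -> U9 -> U10
  P2: U6 <- U4 -> U9 -> U1 <- U10
  P3: U6 <- U4 -> U2 <- U3 -> U1 <- U9 -> U10
  P4: U6 <- U4 -> U2 <- U3 -> U1 <- U10
  P5: U6 <- U4 -> U2 -> U7 <- U3 -> U1 <- U9 -> U10
  P6: U6 <- U4 -> U2 -> U7 <- U3 -> U1 <- U10
Condition 1 (no descendant of U6 in the set): holds — descendants of U6 are {U1, U10, U2, U7}; none are in {U3, U9}.
Condition 2 (every backdoor path blocked by {U3, U9}):
  P1: blocked at chain node U9 ∈ conditioning set.
  P2: blocked at chain node U9 ∈ conditioning set.
  P3: blocked at collider U2 (neither it nor any descendant is in the conditioning set).
  P4: blocked at collider U2 (neither it nor any descendant is in the conditioning set).
  P5: blocked at collider U7 (neither it nor any descendant is in the conditioning set).
  P6: blocked at collider U7 (neither it nor any descendant is in the conditioning set).
{U3, U9} satisfies the backdoor criterion.

Yes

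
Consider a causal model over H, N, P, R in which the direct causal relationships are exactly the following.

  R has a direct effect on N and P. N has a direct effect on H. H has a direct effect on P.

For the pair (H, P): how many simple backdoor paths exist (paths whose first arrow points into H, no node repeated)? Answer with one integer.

A backdoor path from H to P is any simple undirected path whose first edge points into H (i.e. leaves H via a parent).
Parents of H: {N}.
Enumerating:
  P1: H <- N <- R -> P
That exhausts the simple backdoor paths. Count: 1.

1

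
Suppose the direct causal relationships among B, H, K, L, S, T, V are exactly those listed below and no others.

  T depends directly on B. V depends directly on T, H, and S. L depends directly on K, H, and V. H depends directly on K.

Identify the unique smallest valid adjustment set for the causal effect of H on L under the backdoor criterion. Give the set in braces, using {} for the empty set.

{K}

Variables eligible for adjustment (non-descendants of H, excluding H and L): {B, K, S, T}.
Backdoor paths from H to L:
  P1: H <- K -> L
The empty set is not sufficient: P1 (H <- K -> L) has no collider blocking it and no conditioned non-collider, so it is open.
Try {K}:
  P1: blocked at fork node K ∈ conditioning set.
{K} contains no descendant of H and blocks every backdoor path.
No other singleton works — e.g. {B} leaves P1 open — so {K} is the unique smallest valid adjustment set.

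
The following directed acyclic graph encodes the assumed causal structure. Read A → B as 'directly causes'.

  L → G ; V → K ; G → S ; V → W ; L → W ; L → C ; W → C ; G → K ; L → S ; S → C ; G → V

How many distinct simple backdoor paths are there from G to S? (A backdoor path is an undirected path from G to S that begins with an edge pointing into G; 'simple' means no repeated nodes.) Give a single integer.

3

A backdoor path from G to S is any simple undirected path whose first edge points into G (i.e. leaves G via a parent).
Parents of G: {L}.
Enumerating:
  P1: G <- L -> S
  P2: G <- L -> W -> C <- S
  P3: G <- L -> C <- S
That exhausts the simple backdoor paths. Count: 3.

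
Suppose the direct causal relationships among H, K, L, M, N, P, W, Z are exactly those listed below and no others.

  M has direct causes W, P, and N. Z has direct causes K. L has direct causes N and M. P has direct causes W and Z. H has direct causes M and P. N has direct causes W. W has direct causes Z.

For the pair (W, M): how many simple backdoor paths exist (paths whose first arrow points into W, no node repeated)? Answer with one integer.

A backdoor path from W to M is any simple undirected path whose first edge points into W (i.e. leaves W via a parent).
Parents of W: {Z}.
Enumerating:
  P1: W <- Z -> P -> M
  P2: W <- Z -> P -> H <- M
That exhausts the simple backdoor paths. Count: 2.

2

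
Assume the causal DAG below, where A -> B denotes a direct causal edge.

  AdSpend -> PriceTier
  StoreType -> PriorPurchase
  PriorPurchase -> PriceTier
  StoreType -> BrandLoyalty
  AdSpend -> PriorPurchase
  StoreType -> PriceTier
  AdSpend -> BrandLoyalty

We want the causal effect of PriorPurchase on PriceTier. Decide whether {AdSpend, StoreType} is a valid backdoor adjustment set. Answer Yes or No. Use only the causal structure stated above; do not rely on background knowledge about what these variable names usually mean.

Yes

Backdoor paths from PriorPurchase to PriceTier (paths whose first edge points into PriorPurchase):
  P1: PriorPurchase <- StoreType -> PriceTier
  P2: PriorPurchase <- StoreType -> BrandLoyalty <- AdSpend -> PriceTier
  P3: PriorPurchase <- AdSpend -> PriceTier
  P4: PriorPurchase <- AdSpend -> BrandLoyalty <- StoreType -> PriceTier
Condition 1 (no descendant of PriorPurchase in the set): holds — descendants of PriorPurchase are {PriceTier}; none are in {AdSpend, StoreType}.
Condition 2 (every backdoor path blocked by {AdSpend, StoreType}):
  P1: blocked at fork node StoreType ∈ conditioning set.
  P2: blocked at fork node StoreType ∈ conditioning set.
  P3: blocked at fork node AdSpend ∈ conditioning set.
  P4: blocked at fork node AdSpend ∈ conditioning set.
{AdSpend, StoreType} satisfies the backdoor criterion.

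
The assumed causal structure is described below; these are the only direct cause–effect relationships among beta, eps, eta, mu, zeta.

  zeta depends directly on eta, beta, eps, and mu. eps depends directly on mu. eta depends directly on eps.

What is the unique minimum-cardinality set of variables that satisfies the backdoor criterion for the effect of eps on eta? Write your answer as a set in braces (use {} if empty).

{}

Variables eligible for adjustment (non-descendants of eps, excluding eps and eta): {beta, mu}.
Backdoor paths from eps to eta:
  P1: eps <- mu -> zeta <- eta
Each backdoor path contains an unconditioned collider, so every path is already blocked with the empty conditioning set:
  P1: blocked at collider zeta (neither it nor any descendant is in the conditioning set).
The empty set is therefore the unique smallest valid set.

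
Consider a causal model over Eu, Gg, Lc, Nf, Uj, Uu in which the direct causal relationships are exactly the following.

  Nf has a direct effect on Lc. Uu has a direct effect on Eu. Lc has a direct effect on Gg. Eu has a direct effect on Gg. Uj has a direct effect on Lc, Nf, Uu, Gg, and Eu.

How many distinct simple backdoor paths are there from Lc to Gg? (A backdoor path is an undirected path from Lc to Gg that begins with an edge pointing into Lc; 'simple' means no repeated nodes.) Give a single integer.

6

A backdoor path from Lc to Gg is any simple undirected path whose first edge points into Lc (i.e. leaves Lc via a parent).
Parents of Lc: {Nf, Uj}.
Enumerating:
  P1: Lc <- Uj -> Uu -> Eu -> Gg
  P2: Lc <- Uj -> Eu -> Gg
  P3: Lc <- Uj -> Gg
  P4: Lc <- Nf <- Uj -> Uu -> Eu -> Gg
  P5: Lc <- Nf <- Uj -> Eu -> Gg
  P6: Lc <- Nf <- Uj -> Gg
That exhausts the simple backdoor paths. Count: 6.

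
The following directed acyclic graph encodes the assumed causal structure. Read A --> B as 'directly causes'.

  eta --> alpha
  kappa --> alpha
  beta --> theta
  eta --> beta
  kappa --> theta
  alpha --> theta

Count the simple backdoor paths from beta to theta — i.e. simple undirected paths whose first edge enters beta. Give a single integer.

2

A backdoor path from beta to theta is any simple undirected path whose first edge points into beta (i.e. leaves beta via a parent).
Parents of beta: {eta}.
Enumerating:
  P1: beta <- eta -> alpha <- kappa -> theta
  P2: beta <- eta -> alpha -> theta
That exhausts the simple backdoor paths. Count: 2.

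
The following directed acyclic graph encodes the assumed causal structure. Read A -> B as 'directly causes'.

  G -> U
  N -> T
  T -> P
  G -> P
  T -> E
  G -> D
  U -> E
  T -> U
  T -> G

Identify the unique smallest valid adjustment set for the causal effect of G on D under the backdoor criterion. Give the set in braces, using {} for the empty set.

{}

Variables eligible for adjustment (non-descendants of G, excluding G and D): {N, T}.
Backdoor paths from G to D:
  (none)
With no backdoor paths the empty set already satisfies the criterion, and it is trivially minimal.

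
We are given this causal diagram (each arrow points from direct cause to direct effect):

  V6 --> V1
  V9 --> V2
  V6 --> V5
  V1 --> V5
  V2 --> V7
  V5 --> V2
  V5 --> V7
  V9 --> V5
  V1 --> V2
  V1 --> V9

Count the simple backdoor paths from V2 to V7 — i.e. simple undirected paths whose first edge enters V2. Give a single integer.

7

A backdoor path from V2 to V7 is any simple undirected path whose first edge points into V2 (i.e. leaves V2 via a parent).
Parents of V2: {V1, V5, V9}.
Enumerating:
  P1: V2 <- V1 <- V6 -> V5 -> V7
  P2: V2 <- V1 -> V9 -> V5 -> V7
  P3: V2 <- V1 -> V5 -> V7
  P4: V2 <- V9 <- V1 <- V6 -> V5 -> V7
  P5: V2 <- V9 <- V1 -> V5 -> V7
  P6: V2 <- V9 -> V5 -> V7
  P7: V2 <- V5 -> V7
That exhausts the simple backdoor paths. Count: 7.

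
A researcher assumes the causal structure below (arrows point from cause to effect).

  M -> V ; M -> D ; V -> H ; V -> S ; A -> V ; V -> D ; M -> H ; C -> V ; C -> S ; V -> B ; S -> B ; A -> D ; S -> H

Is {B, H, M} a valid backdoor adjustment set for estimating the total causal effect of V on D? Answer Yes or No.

No

Backdoor paths from V to D (paths whose first edge points into V):
  P1: V <- C -> S -> H <- M -> D
  P2: V <- M -> D
  P3: V <- A -> D
Condition 1 (no descendant of V in the set): FAILS — B and H are descendants of V.
Condition 2 (every backdoor path blocked by {B, H, M}):
  P1: blocked at fork node M ∈ conditioning set.
  P2: blocked at fork node M ∈ conditioning set.
  P3: open — no interior node is in the conditioning set.
{B, H, M} does not satisfy the backdoor criterion.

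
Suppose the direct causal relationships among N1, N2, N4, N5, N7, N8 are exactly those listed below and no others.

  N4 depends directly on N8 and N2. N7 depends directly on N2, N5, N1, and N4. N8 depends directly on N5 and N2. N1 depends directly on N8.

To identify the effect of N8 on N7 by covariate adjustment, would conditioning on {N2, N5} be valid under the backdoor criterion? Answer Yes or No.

Backdoor paths from N8 to N7 (paths whose first edge points into N8):
  P1: N8 <- N2 -> N4 -> N7
  P2: N8 <- N2 -> N7
  P3: N8 <- N5 -> N7
Condition 1 (no descendant of N8 in the set): holds — descendants of N8 are {N1, N4, N7}; none are in {N2, N5}.
Condition 2 (every backdoor path blocked by {N2, N5}):
  P1: blocked at fork node N2 ∈ conditioning set.
  P2: blocked at fork node N2 ∈ conditioning set.
  P3: blocked at fork node N5 ∈ conditioning set.
{N2, N5} satisfies the backdoor criterion.

Yes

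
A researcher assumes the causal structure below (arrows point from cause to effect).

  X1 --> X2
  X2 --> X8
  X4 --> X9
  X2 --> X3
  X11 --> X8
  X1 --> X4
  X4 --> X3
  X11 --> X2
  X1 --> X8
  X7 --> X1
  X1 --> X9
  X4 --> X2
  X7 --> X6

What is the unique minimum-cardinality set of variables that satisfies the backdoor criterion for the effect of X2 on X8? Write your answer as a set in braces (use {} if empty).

Variables eligible for adjustment (non-descendants of X2, excluding X2 and X8): {X1, X11, X4, X6, X7, X9}.
Backdoor paths from X2 to X8:
  P1: X2 <- X11 -> X8
  P2: X2 <- X1 -> X8
  P3: X2 <- X4 <- X1 -> X8
  P4: X2 <- X4 -> X9 <- X1 -> X8
The empty set is not sufficient: P1 (X2 <- X11 -> X8) has no collider blocking it and no conditioned non-collider, so it is open.
Try {X1, X11}:
  P1: blocked at fork node X11 ∈ conditioning set.
  P2: blocked at fork node X1 ∈ conditioning set.
  P3: blocked at fork node X1 ∈ conditioning set.
  P4: blocked at collider X9 (neither it nor any descendant is in the conditioning set).
{X1, X11} contains no descendant of X2 and blocks every backdoor path.
Every element of {X1, X11} is needed (dropping X1 leaves P2 open; dropping X11 leaves P1 open), so no proper subset is valid.
Among all size-2 subsets of the eligible variables, only {X1, X11} blocks every backdoor path, so it is the unique smallest valid adjustment set.

{X1, X11}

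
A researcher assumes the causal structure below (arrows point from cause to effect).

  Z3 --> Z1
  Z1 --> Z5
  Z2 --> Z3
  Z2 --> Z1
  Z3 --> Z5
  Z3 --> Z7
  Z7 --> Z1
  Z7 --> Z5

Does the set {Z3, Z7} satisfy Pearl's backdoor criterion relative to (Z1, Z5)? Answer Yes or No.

Yes

Backdoor paths from Z1 to Z5 (paths whose first edge points into Z1):
  P1: Z1 <- Z2 -> Z3 -> Z7 -> Z5
  P2: Z1 <- Z2 -> Z3 -> Z5
  P3: Z1 <- Z3 -> Z7 -> Z5
  P4: Z1 <- Z3 -> Z5
  P5: Z1 <- Z7 <- Z3 -> Z5
  P6: Z1 <- Z7 -> Z5
Condition 1 (no descendant of Z1 in the set): holds — descendants of Z1 are {Z5}; none are in {Z3, Z7}.
Condition 2 (every backdoor path blocked by {Z3, Z7}):
  P1: blocked at chain node Z3 ∈ conditioning set.
  P2: blocked at chain node Z3 ∈ conditioning set.
  P3: blocked at fork node Z3 ∈ conditioning set.
  P4: blocked at fork node Z3 ∈ conditioning set.
  P5: blocked at chain node Z7 ∈ conditioning set.
  P6: blocked at fork node Z7 ∈ conditioning set.
{Z3, Z7} satisfies the backdoor criterion.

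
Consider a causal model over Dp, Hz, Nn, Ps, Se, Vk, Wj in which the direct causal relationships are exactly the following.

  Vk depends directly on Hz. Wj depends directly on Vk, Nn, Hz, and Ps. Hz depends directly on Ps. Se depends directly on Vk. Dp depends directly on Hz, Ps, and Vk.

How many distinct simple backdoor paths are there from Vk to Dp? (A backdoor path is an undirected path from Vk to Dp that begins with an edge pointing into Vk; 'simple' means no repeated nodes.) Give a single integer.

3

A backdoor path from Vk to Dp is any simple undirected path whose first edge points into Vk (i.e. leaves Vk via a parent).
Parents of Vk: {Hz}.
Enumerating:
  P1: Vk <- Hz <- Ps -> Dp
  P2: Vk <- Hz -> Dp
  P3: Vk <- Hz -> Wj <- Ps -> Dp
That exhausts the simple backdoor paths. Count: 3.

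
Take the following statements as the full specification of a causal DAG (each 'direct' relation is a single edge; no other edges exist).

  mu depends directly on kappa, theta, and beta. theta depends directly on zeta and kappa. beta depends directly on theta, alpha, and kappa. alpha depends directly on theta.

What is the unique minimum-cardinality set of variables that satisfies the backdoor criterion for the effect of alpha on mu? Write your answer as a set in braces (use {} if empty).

Variables eligible for adjustment (non-descendants of alpha, excluding alpha and mu): {kappa, theta, zeta}.
Backdoor paths from alpha to mu:
  P1: alpha <- theta <- kappa -> beta -> mu
  P2: alpha <- theta <- kappa -> mu
  P3: alpha <- theta -> beta <- kappa -> mu
  P4: alpha <- theta -> beta -> mu
  P5: alpha <- theta -> mu
The empty set is not sufficient: P1 (alpha <- theta <- kappa -> beta -> mu) has no collider blocking it and no conditioned non-collider, so it is open.
Try {theta}:
  P1: blocked at chain node theta ∈ conditioning set.
  P2: blocked at chain node theta ∈ conditioning set.
  P3: blocked at fork node theta ∈ conditioning set.
  P4: blocked at fork node theta ∈ conditioning set.
  P5: blocked at fork node theta ∈ conditioning set.
{theta} contains no descendant of alpha and blocks every backdoor path.
No other singleton works — e.g. {zeta} leaves P1 open — so {theta} is the unique smallest valid adjustment set.

{theta}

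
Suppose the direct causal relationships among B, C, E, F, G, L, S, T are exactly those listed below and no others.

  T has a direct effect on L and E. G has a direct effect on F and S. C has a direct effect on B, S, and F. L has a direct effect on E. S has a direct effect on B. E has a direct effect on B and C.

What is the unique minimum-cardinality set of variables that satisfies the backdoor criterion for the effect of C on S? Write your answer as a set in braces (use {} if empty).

{}

Variables eligible for adjustment (non-descendants of C, excluding C and S): {E, G, L, T}.
Backdoor paths from C to S:
  P1: C <- E -> B <- S
Each backdoor path contains an unconditioned collider, so every path is already blocked with the empty conditioning set:
  P1: blocked at collider B (neither it nor any descendant is in the conditioning set).
The empty set is therefore the unique smallest valid set.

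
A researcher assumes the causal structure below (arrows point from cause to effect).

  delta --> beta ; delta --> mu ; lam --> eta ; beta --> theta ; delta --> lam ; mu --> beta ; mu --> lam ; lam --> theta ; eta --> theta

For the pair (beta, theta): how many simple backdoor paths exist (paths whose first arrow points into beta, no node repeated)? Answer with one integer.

8

A backdoor path from beta to theta is any simple undirected path whose first edge points into beta (i.e. leaves beta via a parent).
Parents of beta: {delta, mu}.
Enumerating:
  P1: beta <- delta -> mu -> lam -> eta -> theta
  P2: beta <- delta -> mu -> lam -> theta
  P3: beta <- delta -> lam -> eta -> theta
  P4: beta <- delta -> lam -> theta
  P5: beta <- mu <- delta -> lam -> eta -> theta
  P6: beta <- mu <- delta -> lam -> theta
  P7: beta <- mu -> lam -> eta -> theta
  P8: beta <- mu -> lam -> theta
That exhausts the simple backdoor paths. Count: 8.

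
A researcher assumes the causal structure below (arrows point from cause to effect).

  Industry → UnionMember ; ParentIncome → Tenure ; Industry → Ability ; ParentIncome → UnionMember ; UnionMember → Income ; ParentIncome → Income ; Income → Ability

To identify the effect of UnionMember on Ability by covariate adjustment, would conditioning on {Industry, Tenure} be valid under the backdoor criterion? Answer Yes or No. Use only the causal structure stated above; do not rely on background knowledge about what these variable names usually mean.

Backdoor paths from UnionMember to Ability (paths whose first edge points into UnionMember):
  P1: UnionMember <- ParentIncome -> Income -> Ability
  P2: UnionMember <- Industry -> Ability
Condition 1 (no descendant of UnionMember in the set): holds — descendants of UnionMember are {Ability, Income}; none are in {Industry, Tenure}.
Condition 2 (every backdoor path blocked by {Industry, Tenure}):
  P1: open — no interior node is in the conditioning set.
  P2: blocked at fork node Industry ∈ conditioning set.
{Industry, Tenure} does not satisfy the backdoor criterion.

No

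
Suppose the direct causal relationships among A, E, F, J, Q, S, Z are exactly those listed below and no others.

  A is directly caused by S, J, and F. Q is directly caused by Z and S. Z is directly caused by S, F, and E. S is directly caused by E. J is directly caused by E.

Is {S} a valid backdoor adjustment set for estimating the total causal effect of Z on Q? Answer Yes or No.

Yes

Backdoor paths from Z to Q (paths whose first edge points into Z):
  P1: Z <- E -> J -> A <- S -> Q
  P2: Z <- E -> S -> Q
  P3: Z <- F -> A <- J <- E -> S -> Q
  P4: Z <- F -> A <- S -> Q
  P5: Z <- S -> Q
Condition 1 (no descendant of Z in the set): holds — descendants of Z are {Q}; none are in {S}.
Condition 2 (every backdoor path blocked by {S}):
  P1: blocked at collider A (neither it nor any descendant is in the conditioning set).
  P2: blocked at chain node S ∈ conditioning set.
  P3: blocked at collider A (neither it nor any descendant is in the conditioning set).
  P4: blocked at collider A (neither it nor any descendant is in the conditioning set).
  P5: blocked at fork node S ∈ conditioning set.
{S} satisfies the backdoor criterion.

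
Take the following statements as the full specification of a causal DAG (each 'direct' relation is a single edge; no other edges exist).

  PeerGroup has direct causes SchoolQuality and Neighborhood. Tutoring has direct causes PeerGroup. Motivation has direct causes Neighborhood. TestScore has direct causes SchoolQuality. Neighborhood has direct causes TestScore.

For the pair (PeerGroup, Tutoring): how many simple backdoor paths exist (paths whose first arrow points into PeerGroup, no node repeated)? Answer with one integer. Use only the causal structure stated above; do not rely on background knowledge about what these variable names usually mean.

0

A backdoor path from PeerGroup to Tutoring is any simple undirected path whose first edge points into PeerGroup (i.e. leaves PeerGroup via a parent).
Parents of PeerGroup: {Neighborhood, SchoolQuality}.
No simple path from any parent of PeerGroup reaches Tutoring without revisiting PeerGroup, so there are no backdoor paths.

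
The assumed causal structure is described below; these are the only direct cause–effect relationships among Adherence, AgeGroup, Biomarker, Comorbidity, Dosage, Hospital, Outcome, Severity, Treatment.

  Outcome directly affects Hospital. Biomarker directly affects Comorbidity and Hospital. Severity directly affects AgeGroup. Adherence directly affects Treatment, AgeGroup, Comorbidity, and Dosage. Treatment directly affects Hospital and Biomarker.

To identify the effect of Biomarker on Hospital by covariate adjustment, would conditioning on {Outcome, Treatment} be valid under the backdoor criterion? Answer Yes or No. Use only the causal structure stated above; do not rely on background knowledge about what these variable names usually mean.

Yes

Backdoor paths from Biomarker to Hospital (paths whose first edge points into Biomarker):
  P1: Biomarker <- Treatment -> Hospital
Condition 1 (no descendant of Biomarker in the set): holds — descendants of Biomarker are {Comorbidity, Hospital}; none are in {Outcome, Treatment}.
Condition 2 (every backdoor path blocked by {Outcome, Treatment}):
  P1: blocked at fork node Treatment ∈ conditioning set.
{Outcome, Treatment} satisfies the backdoor criterion.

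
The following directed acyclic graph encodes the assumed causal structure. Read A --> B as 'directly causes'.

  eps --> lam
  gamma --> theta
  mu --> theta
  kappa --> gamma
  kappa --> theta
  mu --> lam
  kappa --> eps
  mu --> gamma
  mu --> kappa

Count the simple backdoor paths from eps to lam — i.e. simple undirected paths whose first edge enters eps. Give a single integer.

A backdoor path from eps to lam is any simple undirected path whose first edge points into eps (i.e. leaves eps via a parent).
Parents of eps: {kappa}.
Enumerating:
  P1: eps <- kappa <- mu -> lam
  P2: eps <- kappa -> gamma <- mu -> lam
  P3: eps <- kappa -> gamma -> theta <- mu -> lam
  P4: eps <- kappa -> theta <- mu -> lam
  P5: eps <- kappa -> theta <- gamma <- mu -> lam
That exhausts the simple backdoor paths. Count: 5.

5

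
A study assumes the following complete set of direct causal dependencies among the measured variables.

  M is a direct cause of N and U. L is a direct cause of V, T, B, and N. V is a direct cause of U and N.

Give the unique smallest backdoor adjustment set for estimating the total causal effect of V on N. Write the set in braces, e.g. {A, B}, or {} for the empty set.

{L}

Variables eligible for adjustment (non-descendants of V, excluding V and N): {B, L, M, T}.
Backdoor paths from V to N:
  P1: V <- L -> N
The empty set is not sufficient: P1 (V <- L -> N) has no collider blocking it and no conditioned non-collider, so it is open.
Try {L}:
  P1: blocked at fork node L ∈ conditioning set.
{L} contains no descendant of V and blocks every backdoor path.
No other singleton works — e.g. {B} leaves P1 open — so {L} is the unique smallest valid adjustment set.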